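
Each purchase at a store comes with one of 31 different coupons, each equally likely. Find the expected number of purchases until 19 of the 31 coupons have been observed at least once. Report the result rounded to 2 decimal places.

28.65

Going from k to k+1 distinct takes a geometric number of purchases with mean 31/(31-k).
Sum over k = 0,...,18: E = 31/31 + 31/30 + 31/29 + ... + 31/14 + 31/13 = 28.645.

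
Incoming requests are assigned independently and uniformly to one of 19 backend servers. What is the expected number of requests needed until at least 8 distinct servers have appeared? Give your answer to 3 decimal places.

Going from k to k+1 distinct takes a geometric number of requests with mean 19/(19-k).
Sum over k = 0,...,7: E = 19/19 + 19/18 + 19/17 + ... + 19/13 + 19/12 = 10.0294.

10.029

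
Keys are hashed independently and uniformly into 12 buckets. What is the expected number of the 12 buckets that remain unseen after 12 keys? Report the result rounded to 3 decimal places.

4.224

For each bucket, P(unseen after 12) = (11/12)^12 = 0.3520.
By linearity of expectation, E[unseen] = 12·(11/12)^12 = 4.2239.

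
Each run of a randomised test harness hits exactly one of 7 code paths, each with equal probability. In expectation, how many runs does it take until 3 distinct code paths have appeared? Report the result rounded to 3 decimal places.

Going from k to k+1 distinct takes a geometric number of runs with mean 7/(7-k).
Sum over k = 0,...,2: E = 7/7 + 7/6 + 7/5 = 3.5667.

3.567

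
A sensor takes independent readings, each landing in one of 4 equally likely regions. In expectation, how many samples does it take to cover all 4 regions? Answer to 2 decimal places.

8.33

The wait to go from k to k+1 distinct regions is geometric with mean 4/(4-k).
E[T] = 4/4 + 4/3 + 4/2 + 4/1 = 4·H_{4}.
H_{4} = 2.083, so E[T] = 8.333.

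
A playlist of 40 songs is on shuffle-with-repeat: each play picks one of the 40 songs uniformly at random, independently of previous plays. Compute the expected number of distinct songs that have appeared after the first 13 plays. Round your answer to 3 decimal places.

For each song, P(seen in 13 plays) = 1 - (39/40)^13 = 0.2805.
By linearity of expectation, E[distinct seen] = 40·(1 - (39/40)^13) = 11.2181.

11.218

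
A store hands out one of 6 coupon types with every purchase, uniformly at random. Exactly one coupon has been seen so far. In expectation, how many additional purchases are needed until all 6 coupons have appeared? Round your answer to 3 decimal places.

13.700

With k distinct coupons already seen, the next new one takes an expected 6/(6-k) purchases.
Sum over k = 1,...,5: E = 6/5 + 6/4 + 6/3 + 6/2 + 6/1 = 13.7000.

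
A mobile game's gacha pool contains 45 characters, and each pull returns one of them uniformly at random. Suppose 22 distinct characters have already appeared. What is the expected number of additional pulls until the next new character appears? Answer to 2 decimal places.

Each pull yields a new character with probability (45-22)/45 = 23/45, so the wait is geometric with mean 45/23.
E = 45/23 = 1.957.

1.96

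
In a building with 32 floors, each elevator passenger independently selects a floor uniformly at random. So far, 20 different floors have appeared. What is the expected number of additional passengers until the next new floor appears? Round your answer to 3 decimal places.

The number of passengers until the next new floor is geometric with success probability 12/32, so its mean is 32/12.
E = 32/12 = 2.6667.

2.667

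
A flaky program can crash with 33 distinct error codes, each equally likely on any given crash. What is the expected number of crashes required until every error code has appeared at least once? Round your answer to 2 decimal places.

134.93

Split into phases: going from k distinct to k+1 distinct takes on average 33/(33-k) crashes.
E[T] = 33/33 + 33/32 + 33/31 + ... + 33/2 + 33/1 = 33·H_{33}.
H_{33} = 4.089, so E[T] = 134.930.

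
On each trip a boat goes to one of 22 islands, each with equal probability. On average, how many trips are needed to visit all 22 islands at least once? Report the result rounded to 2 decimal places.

81.20

After k distinct islands have appeared, the next trip gives a new one with probability (22-k)/22, so the expected wait for the (k+1)-th is 22/(22-k).
E[T] = 22/22 + 22/21 + 22/20 + ... + 22/2 + 22/1 = 22·H_{22}.
H_{22} = 3.691, so E[T] = 81.198.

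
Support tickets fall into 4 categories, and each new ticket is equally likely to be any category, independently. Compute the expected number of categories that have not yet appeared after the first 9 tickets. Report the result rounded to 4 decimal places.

0.3003

For each category, P(unseen after 9) = (3/4)^9 = 0.07508.
By linearity of expectation, E[unseen] = 4·(3/4)^9 = 0.30034.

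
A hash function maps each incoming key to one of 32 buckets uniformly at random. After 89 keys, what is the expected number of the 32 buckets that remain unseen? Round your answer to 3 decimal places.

For each bucket, P(unseen after 89) = (31/32)^89 = 0.0593.
By linearity of expectation, E[unseen] = 32·(31/32)^89 = 1.8967.

1.897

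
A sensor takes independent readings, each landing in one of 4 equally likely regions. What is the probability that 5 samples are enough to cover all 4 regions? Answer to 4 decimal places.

0.2344

Let A_i be the event that region i is missing after 5 samples. By inclusion–exclusion on the A_i,
P(all seen) = Σ_{j=0}^{4} (-1)^j C(4,j)((4-j)/4)^5
= 1.00000 - 0.94922 + 0.18750 - 0.00391 + 0.00000
= 0.23438.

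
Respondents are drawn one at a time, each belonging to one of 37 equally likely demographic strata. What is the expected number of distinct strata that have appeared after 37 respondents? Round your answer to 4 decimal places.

23.5745

For each stratum, P(seen in 37 respondents) = 1 - (36/37)^37 = 0.63715.
By linearity of expectation, E[distinct seen] = 37·(1 - (36/37)^37) = 23.57450.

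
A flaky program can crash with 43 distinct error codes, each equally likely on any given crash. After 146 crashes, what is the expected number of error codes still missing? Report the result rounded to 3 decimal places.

1.385

For each error code, P(unseen after 146) = (42/43)^146 = 0.0322.
By linearity of expectation, E[unseen] = 43·(42/43)^146 = 1.3851.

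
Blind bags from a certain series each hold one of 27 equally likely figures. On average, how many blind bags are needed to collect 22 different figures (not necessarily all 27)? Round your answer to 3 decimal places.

43.419

With k distinct figures already seen, the next new one arrives after an expected 27/(27-k) blind bags.
Sum over k = 0,...,21: E = 27/27 + 27/26 + 27/25 + ... + 27/7 + 27/6 = 43.4193.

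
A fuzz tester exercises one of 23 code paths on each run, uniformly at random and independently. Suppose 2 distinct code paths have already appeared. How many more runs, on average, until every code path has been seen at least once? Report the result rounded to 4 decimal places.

83.8433

With k distinct code paths already seen, the next new one takes an expected 23/(23-k) runs.
Sum over k = 2,...,22: E = 23/21 + 23/20 + 23/19 + ... + 23/2 + 23/1 = 83.84325.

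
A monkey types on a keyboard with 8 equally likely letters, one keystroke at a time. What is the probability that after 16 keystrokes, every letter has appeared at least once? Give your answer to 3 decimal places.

0.307

By inclusion–exclusion over which letters are missing,
P(all seen) = Σ_{j=0}^{8} (-1)^j C(8,j)((8-j)/8)^16
= 1.0000 - 0.9445 + 0.2806 - 0.0304 + 0.0011 - 0.0000 + 0.0000 - 0.0000 + 0.0000
= 0.3068.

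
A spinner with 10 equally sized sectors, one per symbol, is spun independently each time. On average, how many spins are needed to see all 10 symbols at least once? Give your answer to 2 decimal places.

29.29

After k distinct symbols have appeared, the next spin gives a new one with probability (10-k)/10, so the expected wait for the (k+1)-th is 10/(10-k).
E[T] = 10/10 + 10/9 + 10/8 + ... + 10/2 + 10/1 = 10·H_{10}.
H_{10} = 2.929, so E[T] = 29.290.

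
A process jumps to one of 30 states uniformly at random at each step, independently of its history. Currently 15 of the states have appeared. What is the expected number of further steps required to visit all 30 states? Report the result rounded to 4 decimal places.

With k distinct states already seen, the next new one takes an expected 30/(30-k) steps.
Sum over k = 15,...,29: E = 30/15 + 30/14 + 30/13 + ... + 30/2 + 30/1 = 99.54687.

99.5469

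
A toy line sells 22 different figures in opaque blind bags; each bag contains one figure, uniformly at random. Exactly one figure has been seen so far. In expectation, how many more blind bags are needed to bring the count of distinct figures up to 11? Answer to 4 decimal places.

The wait to go from k to k+1 distinct figures is geometric with mean 22/(22-k).
Sum over k = 1,...,10: E = 22/21 + 22/20 + 22/19 + ... + 22/13 + 22/12 = 13.76059.

13.7606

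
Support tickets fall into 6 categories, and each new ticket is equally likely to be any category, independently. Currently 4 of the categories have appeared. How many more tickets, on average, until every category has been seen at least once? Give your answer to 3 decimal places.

9.000

With k distinct categories already seen, the next new one takes an expected 6/(6-k) tickets.
Sum over k = 4,...,5: E = 6/2 + 6/1 = 9.0000.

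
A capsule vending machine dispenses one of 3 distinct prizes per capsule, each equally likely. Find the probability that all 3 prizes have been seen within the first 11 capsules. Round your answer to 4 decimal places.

0.9653

By inclusion–exclusion over which prizes are missing,
P(all seen) = Σ_{j=0}^{3} (-1)^j C(3,j)((3-j)/3)^11
= 1.00000 - 0.03468 + 0.00002 - 0.00000
= 0.96533.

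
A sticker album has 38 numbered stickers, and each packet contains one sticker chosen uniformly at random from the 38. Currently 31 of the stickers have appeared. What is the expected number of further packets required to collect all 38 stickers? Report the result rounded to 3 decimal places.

98.529

With k distinct stickers already seen, the next new one takes an expected 38/(38-k) packets.
Sum over k = 31,...,37: E = 38/7 + 38/6 + 38/5 + ... + 38/2 + 38/1 = 98.5286.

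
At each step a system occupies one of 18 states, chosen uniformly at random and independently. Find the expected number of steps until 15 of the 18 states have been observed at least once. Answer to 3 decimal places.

Going from k to k+1 distinct takes a geometric number of steps with mean 18/(18-k).
Sum over k = 0,...,14: E = 18/18 + 18/17 + 18/16 + ... + 18/5 + 18/4 = 29.9119.

29.912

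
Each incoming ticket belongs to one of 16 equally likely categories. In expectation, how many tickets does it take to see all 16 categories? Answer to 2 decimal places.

Split into phases: going from k distinct to k+1 distinct takes on average 16/(16-k) tickets.
E[T] = 16/16 + 16/15 + 16/14 + ... + 16/2 + 16/1 = 16·H_{16}.
H_{16} = 3.381, so E[T] = 54.092.

54.09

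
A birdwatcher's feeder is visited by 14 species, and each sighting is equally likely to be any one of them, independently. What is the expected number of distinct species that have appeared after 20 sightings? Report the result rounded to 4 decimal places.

10.8199

For each species, P(seen in 20 sightings) = 1 - (13/14)^20 = 0.77285.
By linearity of expectation, E[distinct seen] = 14·(1 - (13/14)^20) = 10.81995.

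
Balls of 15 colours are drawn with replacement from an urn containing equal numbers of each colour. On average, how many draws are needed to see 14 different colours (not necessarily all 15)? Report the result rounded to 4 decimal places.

With k distinct colours already seen, the next new one arrives after an expected 15/(15-k) draws.
Sum over k = 0,...,13: E = 15/15 + 15/14 + 15/13 + ... + 15/3 + 15/2 = 34.77343.

34.7734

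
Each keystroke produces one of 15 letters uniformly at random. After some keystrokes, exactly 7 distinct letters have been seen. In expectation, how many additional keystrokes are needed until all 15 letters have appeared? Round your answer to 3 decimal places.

The wait to go from k to k+1 distinct letters is geometric with mean 15/(15-k).
Sum over k = 7,...,14: E = 15/8 + 15/7 + 15/6 + ... + 15/2 + 15/1 = 40.7679.

40.768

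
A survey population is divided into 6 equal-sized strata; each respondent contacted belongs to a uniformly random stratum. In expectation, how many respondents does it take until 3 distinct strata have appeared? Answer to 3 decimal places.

3.700

With k distinct strata already seen, the next new one arrives after an expected 6/(6-k) respondents.
Sum over k = 0,...,2: E = 6/6 + 6/5 + 6/4 = 3.7000.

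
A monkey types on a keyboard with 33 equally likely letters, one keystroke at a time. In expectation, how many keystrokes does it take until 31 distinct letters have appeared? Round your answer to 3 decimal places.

85.430

Going from k to k+1 distinct takes a geometric number of keystrokes with mean 33/(33-k).
Sum over k = 0,...,30: E = 33/33 + 33/32 + 33/31 + ... + 33/4 + 33/3 = 85.4303.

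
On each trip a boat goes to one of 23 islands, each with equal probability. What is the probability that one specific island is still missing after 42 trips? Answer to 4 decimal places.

Each trip misses the fixed island with probability (23-1)/23 = 22/23, independently.
P(still missing after 42) = (22/23)^42 = 0.15459.

0.1546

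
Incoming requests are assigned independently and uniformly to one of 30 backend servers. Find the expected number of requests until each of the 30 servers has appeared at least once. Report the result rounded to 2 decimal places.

Split into phases: going from k distinct to k+1 distinct takes on average 30/(30-k) requests.
E[T] = 30/30 + 30/29 + 30/28 + ... + 30/2 + 30/1 = 30·H_{30}.
H_{30} = 3.995, so E[T] = 119.850.

119.85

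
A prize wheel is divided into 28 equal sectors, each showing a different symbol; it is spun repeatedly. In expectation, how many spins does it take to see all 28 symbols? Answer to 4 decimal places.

109.9608

Split into phases: going from k distinct to k+1 distinct takes on average 28/(28-k) spins.
E[T] = 28/28 + 28/27 + 28/26 + ... + 28/2 + 28/1 = 28·H_{28}.
H_{28} = 3.92717, so E[T] = 109.96079.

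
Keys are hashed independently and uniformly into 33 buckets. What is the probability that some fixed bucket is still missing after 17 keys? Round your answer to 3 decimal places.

On each key the fixed bucket fails to appear with probability 32/33.
P(still missing after 17) = (32/33)^17 = 0.5927.

0.593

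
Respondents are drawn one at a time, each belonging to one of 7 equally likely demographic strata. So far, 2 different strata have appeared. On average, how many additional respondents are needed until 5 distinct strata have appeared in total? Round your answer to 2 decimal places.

5.48

With k distinct strata already seen, the next new one takes an expected 7/(7-k) respondents.
Sum over k = 2,...,4: E = 7/5 + 7/4 + 7/3 = 5.483.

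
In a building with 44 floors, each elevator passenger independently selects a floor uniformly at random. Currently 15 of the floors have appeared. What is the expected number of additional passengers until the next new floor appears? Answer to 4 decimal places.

1.5172

The number of passengers until the next new floor is geometric with success probability 29/44, so its mean is 44/29.
E = 44/29 = 1.51724.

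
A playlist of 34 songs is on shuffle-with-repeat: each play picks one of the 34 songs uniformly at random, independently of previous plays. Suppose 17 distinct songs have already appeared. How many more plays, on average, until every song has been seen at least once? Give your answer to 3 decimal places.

With k distinct songs already seen, the next new one takes an expected 34/(34-k) plays.
Sum over k = 17,...,33: E = 34/17 + 34/16 + 34/15 + ... + 34/2 + 34/1 = 116.9448.

116.945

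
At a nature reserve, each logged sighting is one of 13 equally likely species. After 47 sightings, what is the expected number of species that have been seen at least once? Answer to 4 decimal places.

12.6979

For each species, P(seen in 47 sightings) = 1 - (12/13)^47 = 0.97676.
By linearity of expectation, E[distinct seen] = 13·(1 - (12/13)^47) = 12.69792.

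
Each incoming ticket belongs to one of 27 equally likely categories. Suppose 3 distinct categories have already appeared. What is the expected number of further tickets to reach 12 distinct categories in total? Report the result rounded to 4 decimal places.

12.3587

With k distinct categories already seen, the next new one takes an expected 27/(27-k) tickets.
Sum over k = 3,...,11: E = 27/24 + 27/23 + 27/22 + ... + 27/17 + 27/16 = 12.35869.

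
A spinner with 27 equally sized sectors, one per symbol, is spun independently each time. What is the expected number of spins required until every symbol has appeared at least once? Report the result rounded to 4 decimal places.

Split into phases: going from k distinct to k+1 distinct takes on average 27/(27-k) spins.
E[T] = 27/27 + 27/26 + 27/25 + ... + 27/2 + 27/1 = 27·H_{27}.
H_{27} = 3.89146, so E[T] = 105.06933.

105.0693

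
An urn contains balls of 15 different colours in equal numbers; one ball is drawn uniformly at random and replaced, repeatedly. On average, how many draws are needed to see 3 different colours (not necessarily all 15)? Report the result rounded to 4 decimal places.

3.2253

With k distinct colours already seen, the next new one arrives after an expected 15/(15-k) draws.
Sum over k = 0,...,2: E = 15/15 + 15/14 + 15/13 = 3.22527.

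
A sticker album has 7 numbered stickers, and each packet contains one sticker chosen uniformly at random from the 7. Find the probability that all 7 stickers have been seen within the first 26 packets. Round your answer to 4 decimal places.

Let A_i be the event that sticker i is missing after 26 packets. By inclusion–exclusion on the A_i,
P(all seen) = Σ_{j=0}^{7} (-1)^j C(7,j)((7-j)/7)^26
= 1.00000 - 0.12720 + 0.00333 - 0.00002 + 0.00000 - 0.00000 + 0.00000 - 0.00000
= 0.87612.

0.8761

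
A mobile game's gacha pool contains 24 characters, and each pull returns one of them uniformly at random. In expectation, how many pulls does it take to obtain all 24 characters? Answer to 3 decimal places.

Split into phases: going from k distinct to k+1 distinct takes on average 24/(24-k) pulls.
E[T] = 24/24 + 24/23 + 24/22 + ... + 24/2 + 24/1 = 24·H_{24}.
H_{24} = 3.7760, so E[T] = 90.6230.

90.623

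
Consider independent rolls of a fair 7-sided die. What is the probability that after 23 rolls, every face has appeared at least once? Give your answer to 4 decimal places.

By inclusion–exclusion over which faces are missing,
P(all seen) = Σ_{j=0}^{7} (-1)^j C(7,j)((7-j)/7)^23
= 1.00000 - 0.20199 + 0.00915 - 0.00009 + 0.00000 - 0.00000 + 0.00000 - 0.00000
= 0.80707.

0.8071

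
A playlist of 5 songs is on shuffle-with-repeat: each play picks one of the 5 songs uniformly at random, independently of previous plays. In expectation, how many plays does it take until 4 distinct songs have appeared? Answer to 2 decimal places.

6.42

With k distinct songs already seen, the next new one arrives after an expected 5/(5-k) plays.
Sum over k = 0,...,3: E = 5/5 + 5/4 + 5/3 + 5/2 = 6.417.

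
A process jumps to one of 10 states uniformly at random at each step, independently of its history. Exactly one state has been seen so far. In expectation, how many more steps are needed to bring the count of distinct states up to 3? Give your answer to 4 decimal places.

2.3611

The wait to go from k to k+1 distinct states is geometric with mean 10/(10-k).
Sum over k = 1,...,2: E = 10/9 + 10/8 = 2.36111.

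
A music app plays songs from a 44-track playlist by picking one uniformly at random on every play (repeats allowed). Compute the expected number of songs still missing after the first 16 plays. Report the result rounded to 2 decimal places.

For each song, P(unseen after 16) = (43/44)^16 = 0.692.
By linearity of expectation, E[unseen] = 44·(43/44)^16 = 30.458.

30.46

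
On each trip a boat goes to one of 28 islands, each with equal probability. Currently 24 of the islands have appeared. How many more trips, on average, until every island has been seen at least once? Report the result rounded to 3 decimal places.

58.333

With k distinct islands already seen, the next new one takes an expected 28/(28-k) trips.
Sum over k = 24,...,27: E = 28/4 + 28/3 + 28/2 + 28/1 = 58.3333.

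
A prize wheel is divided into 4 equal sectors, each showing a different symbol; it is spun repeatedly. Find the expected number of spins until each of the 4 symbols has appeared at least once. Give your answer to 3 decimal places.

8.333

After k distinct symbols have appeared, the next spin gives a new one with probability (4-k)/4, so the expected wait for the (k+1)-th is 4/(4-k).
E[T] = 4/4 + 4/3 + 4/2 + 4/1 = 4·H_{4}.
H_{4} = 2.0833, so E[T] = 8.3333.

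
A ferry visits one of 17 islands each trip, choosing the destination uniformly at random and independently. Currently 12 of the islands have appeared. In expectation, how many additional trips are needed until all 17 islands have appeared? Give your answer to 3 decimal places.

38.817

From k distinct to k+1 distinct takes on average 17/(17-k) trips.
Sum over k = 12,...,16: E = 17/5 + 17/4 + 17/3 + 17/2 + 17/1 = 38.8167.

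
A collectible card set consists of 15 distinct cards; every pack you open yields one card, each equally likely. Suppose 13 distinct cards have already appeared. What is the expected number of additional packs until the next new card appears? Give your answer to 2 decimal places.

7.50

Each pack yields a new card with probability (15-13)/15 = 2/15, so the wait is geometric with mean 15/2.
E = 15/2 = 7.500.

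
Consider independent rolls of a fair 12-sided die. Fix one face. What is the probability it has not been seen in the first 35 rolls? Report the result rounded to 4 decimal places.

0.0476

On each roll the fixed face fails to appear with probability 11/12.
P(still missing after 35) = (11/12)^35 = 0.04758.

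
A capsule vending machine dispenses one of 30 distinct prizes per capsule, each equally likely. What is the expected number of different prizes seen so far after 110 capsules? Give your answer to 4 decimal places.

29.2796

For each prize, P(seen in 110 capsules) = 1 - (29/30)^110 = 0.97599.
By linearity of expectation, E[distinct seen] = 30·(1 - (29/30)^110) = 29.27962.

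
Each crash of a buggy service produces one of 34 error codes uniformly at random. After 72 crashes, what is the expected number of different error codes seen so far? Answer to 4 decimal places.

30.0372

For each error code, P(seen in 72 crashes) = 1 - (33/34)^72 = 0.88345.
By linearity of expectation, E[distinct seen] = 34·(1 - (33/34)^72) = 30.03721.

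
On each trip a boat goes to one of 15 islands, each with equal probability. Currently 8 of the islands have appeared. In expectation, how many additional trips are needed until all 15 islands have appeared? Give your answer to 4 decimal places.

From k distinct to k+1 distinct takes on average 15/(15-k) trips.
Sum over k = 8,...,14: E = 15/7 + 15/6 + 15/5 + ... + 15/2 + 15/1 = 38.89286.

38.8929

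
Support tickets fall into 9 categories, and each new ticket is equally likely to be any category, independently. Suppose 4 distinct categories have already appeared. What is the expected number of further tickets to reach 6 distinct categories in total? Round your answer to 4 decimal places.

The wait to go from k to k+1 distinct categories is geometric with mean 9/(9-k).
Sum over k = 4,...,5: E = 9/5 + 9/4 = 4.05000.

4.0500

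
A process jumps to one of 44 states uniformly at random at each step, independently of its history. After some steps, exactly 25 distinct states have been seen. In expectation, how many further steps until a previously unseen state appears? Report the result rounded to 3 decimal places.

2.316

Each step yields a new state with probability (44-25)/44 = 19/44, so the wait is geometric with mean 44/19.
E = 44/19 = 2.3158.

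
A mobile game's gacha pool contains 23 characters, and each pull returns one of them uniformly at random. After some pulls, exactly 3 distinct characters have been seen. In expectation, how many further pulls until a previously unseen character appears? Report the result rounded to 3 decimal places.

1.150

The number of pulls until the next new character is geometric with success probability 20/23, so its mean is 23/20.
E = 23/20 = 1.1500.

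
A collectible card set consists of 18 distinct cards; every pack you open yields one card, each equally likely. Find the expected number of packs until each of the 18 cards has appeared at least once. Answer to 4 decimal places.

The wait to go from k to k+1 distinct cards is geometric with mean 18/(18-k).
E[T] = 18/18 + 18/17 + 18/16 + ... + 18/2 + 18/1 = 18·H_{18}.
H_{18} = 3.49511, so E[T] = 62.91195.

62.9119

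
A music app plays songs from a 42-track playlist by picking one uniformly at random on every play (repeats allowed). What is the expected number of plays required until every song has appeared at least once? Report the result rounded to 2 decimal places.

181.72

After k distinct songs have appeared, the next play gives a new one with probability (42-k)/42, so the expected wait for the (k+1)-th is 42/(42-k).
E[T] = 42/42 + 42/41 + 42/40 + ... + 42/2 + 42/1 = 42·H_{42}.
H_{42} = 4.327, so E[T] = 181.723.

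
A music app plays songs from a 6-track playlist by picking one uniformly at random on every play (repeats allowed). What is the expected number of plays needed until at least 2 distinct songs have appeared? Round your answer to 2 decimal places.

2.20

With k distinct songs already seen, the next new one arrives after an expected 6/(6-k) plays.
Sum over k = 0,...,1: E = 6/6 + 6/5 = 2.200.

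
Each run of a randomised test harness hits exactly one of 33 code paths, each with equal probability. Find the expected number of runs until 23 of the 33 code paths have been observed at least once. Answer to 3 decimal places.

Going from k to k+1 distinct takes a geometric number of runs with mean 33/(33-k).
Sum over k = 0,...,22: E = 33/33 + 33/32 + 33/31 + ... + 33/12 + 33/11 = 38.2744.

38.274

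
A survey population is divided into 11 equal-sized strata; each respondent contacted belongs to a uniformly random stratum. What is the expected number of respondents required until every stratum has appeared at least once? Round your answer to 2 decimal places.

33.22

The wait to go from k to k+1 distinct strata is geometric with mean 11/(11-k).
E[T] = 11/11 + 11/10 + 11/9 + ... + 11/2 + 11/1 = 11·H_{11}.
H_{11} = 3.020, so E[T] = 33.219.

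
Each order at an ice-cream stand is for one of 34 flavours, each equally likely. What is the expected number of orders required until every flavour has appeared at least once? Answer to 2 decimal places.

After k distinct flavours have appeared, the next order gives a new one with probability (34-k)/34, so the expected wait for the (k+1)-th is 34/(34-k).
E[T] = 34/34 + 34/33 + 34/32 + ... + 34/2 + 34/1 = 34·H_{34}.
H_{34} = 4.118, so E[T] = 140.019.

140.02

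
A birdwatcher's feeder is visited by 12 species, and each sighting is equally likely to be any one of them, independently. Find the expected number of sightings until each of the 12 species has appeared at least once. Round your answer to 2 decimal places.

37.24

The wait to go from k to k+1 distinct species is geometric with mean 12/(12-k).
E[T] = 12/12 + 12/11 + 12/10 + ... + 12/2 + 12/1 = 12·H_{12}.
H_{12} = 3.103, so E[T] = 37.239.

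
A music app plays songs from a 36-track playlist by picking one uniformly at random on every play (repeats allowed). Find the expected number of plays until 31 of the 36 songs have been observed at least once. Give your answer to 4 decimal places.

68.0841

Going from k to k+1 distinct takes a geometric number of plays with mean 36/(36-k).
Sum over k = 0,...,30: E = 36/36 + 36/35 + 36/34 + ... + 36/7 + 36/6 = 68.08413.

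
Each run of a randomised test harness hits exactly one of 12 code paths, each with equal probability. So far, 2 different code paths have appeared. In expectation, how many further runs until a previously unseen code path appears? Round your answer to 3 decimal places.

Each run yields a new code path with probability (12-2)/12 = 10/12, so the wait is geometric with mean 12/10.
E = 12/10 = 1.2000.

1.200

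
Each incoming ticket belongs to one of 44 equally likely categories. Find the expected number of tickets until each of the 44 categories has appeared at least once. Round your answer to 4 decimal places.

192.3999

After k distinct categories have appeared, the next ticket gives a new one with probability (44-k)/44, so the expected wait for the (k+1)-th is 44/(44-k).
E[T] = 44/44 + 44/43 + 44/42 + ... + 44/2 + 44/1 = 44·H_{44}.
H_{44} = 4.37273, so E[T] = 192.39994.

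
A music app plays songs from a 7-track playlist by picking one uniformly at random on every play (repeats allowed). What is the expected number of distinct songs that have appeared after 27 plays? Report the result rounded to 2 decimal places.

For each song, P(seen in 27 plays) = 1 - (6/7)^27 = 0.984.
By linearity of expectation, E[distinct seen] = 7·(1 - (6/7)^27) = 6.891.

6.89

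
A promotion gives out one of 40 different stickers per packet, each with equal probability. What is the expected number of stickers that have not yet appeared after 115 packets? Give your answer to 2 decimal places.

For each sticker, P(unseen after 115) = (39/40)^115 = 0.054.
By linearity of expectation, E[unseen] = 40·(39/40)^115 = 2.176.

2.18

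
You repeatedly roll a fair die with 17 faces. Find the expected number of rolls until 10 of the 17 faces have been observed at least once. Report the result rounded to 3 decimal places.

14.394

With k distinct faces already seen, the next new one arrives after an expected 17/(17-k) rolls.
Sum over k = 0,...,9: E = 17/17 + 17/16 + 17/15 + ... + 17/9 + 17/8 = 14.3938.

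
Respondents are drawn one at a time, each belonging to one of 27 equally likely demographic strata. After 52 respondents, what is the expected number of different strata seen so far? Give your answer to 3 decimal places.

For each stratum, P(seen in 52 respondents) = 1 - (26/27)^52 = 0.8595.
By linearity of expectation, E[distinct seen] = 27·(1 - (26/27)^52) = 23.2063.

23.206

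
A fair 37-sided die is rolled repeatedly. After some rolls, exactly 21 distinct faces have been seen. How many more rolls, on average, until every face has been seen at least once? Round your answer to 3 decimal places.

125.087

The wait to go from k to k+1 distinct faces is geometric with mean 37/(37-k).
Sum over k = 21,...,36: E = 37/16 + 37/15 + 37/14 + ... + 37/2 + 37/1 = 125.0870.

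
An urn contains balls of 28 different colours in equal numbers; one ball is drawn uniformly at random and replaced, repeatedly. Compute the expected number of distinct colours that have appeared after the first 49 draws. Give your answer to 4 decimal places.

For each colour, P(seen in 49 draws) = 1 - (27/28)^49 = 0.83170.
By linearity of expectation, E[distinct seen] = 28·(1 - (27/28)^49) = 23.28763.

23.2876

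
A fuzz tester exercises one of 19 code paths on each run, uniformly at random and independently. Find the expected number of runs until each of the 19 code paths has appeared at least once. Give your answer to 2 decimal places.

67.41

The wait to go from k to k+1 distinct code paths is geometric with mean 19/(19-k).
E[T] = 19/19 + 19/18 + 19/17 + ... + 19/2 + 19/1 = 19·H_{19}.
H_{19} = 3.548, so E[T] = 67.407.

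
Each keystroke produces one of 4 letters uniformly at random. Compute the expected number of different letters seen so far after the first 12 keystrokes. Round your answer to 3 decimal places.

3.873

For each letter, P(seen in 12 keystrokes) = 1 - (3/4)^12 = 0.9683.
By linearity of expectation, E[distinct seen] = 4·(1 - (3/4)^12) = 3.8733.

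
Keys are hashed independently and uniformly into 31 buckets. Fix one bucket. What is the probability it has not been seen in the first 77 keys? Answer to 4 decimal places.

On each key the fixed bucket fails to appear with probability 30/31.
P(still missing after 77) = (30/31)^77 = 0.08007.

0.0801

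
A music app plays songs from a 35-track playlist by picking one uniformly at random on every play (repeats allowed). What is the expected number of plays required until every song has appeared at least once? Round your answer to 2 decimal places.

The wait to go from k to k+1 distinct songs is geometric with mean 35/(35-k).
E[T] = 35/35 + 35/34 + 35/33 + ... + 35/2 + 35/1 = 35·H_{35}.
H_{35} = 4.147, so E[T] = 145.137.

145.14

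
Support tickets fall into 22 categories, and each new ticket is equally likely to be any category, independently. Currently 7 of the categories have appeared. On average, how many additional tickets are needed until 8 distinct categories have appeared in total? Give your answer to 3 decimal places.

1.467

From k distinct to k+1 distinct takes on average 22/(22-k) tickets.
Only the k = 7 term is needed: E = 22/15 = 1.4667.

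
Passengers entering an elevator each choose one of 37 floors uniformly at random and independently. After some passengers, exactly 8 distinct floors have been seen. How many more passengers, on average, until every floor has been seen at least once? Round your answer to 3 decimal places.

With k distinct floors already seen, the next new one takes an expected 37/(37-k) passengers.
Sum over k = 8,...,36: E = 37/29 + 37/28 + 37/27 + ... + 37/2 + 37/1 = 146.5812.

146.581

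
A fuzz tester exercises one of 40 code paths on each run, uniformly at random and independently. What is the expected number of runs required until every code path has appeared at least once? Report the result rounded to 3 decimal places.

The wait to go from k to k+1 distinct code paths is geometric with mean 40/(40-k).
E[T] = 40/40 + 40/39 + 40/38 + ... + 40/2 + 40/1 = 40·H_{40}.
H_{40} = 4.2785, so E[T] = 171.1417.

171.142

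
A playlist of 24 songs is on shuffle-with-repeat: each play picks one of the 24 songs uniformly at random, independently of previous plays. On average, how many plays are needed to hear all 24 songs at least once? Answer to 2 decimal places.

90.62

Split into phases: going from k distinct to k+1 distinct takes on average 24/(24-k) plays.
E[T] = 24/24 + 24/23 + 24/22 + ... + 24/2 + 24/1 = 24·H_{24}.
H_{24} = 3.776, so E[T] = 90.623.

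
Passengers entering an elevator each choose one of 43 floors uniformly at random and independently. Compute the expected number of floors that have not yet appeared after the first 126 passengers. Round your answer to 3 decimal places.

2.217

For each floor, P(unseen after 126) = (42/43)^126 = 0.0516.
By linearity of expectation, E[unseen] = 43·(42/43)^126 = 2.2174.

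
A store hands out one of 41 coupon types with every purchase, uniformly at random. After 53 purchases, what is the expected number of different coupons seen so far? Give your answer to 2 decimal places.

For each coupon, P(seen in 53 purchases) = 1 - (40/41)^53 = 0.730.
By linearity of expectation, E[distinct seen] = 41·(1 - (40/41)^53) = 29.923.

29.92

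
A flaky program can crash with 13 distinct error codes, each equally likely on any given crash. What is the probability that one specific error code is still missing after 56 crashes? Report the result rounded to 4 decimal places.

0.0113

Each crash misses the fixed error code with probability (13-1)/13 = 12/13, independently.
P(still missing after 56) = (12/13)^56 = 0.01131.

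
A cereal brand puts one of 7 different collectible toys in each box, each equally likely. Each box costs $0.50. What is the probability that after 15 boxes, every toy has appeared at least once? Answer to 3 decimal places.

0.434

Let A_i be the event that toy i is missing after 15 boxes. By inclusion–exclusion on the A_i,
P(all seen) = Σ_{j=0}^{7} (-1)^j C(7,j)((7-j)/7)^15
= 1.0000 - 0.6933 + 0.1350 - 0.0079 + 0.0001 - 0.0000 + 0.0000 - 0.0000
= 0.4339.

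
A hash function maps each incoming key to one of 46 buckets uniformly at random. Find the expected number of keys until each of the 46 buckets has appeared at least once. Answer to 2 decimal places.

203.17

The wait to go from k to k+1 distinct buckets is geometric with mean 46/(46-k).
E[T] = 46/46 + 46/45 + 46/44 + ... + 46/2 + 46/1 = 46·H_{46}.
H_{46} = 4.417, so E[T] = 203.168.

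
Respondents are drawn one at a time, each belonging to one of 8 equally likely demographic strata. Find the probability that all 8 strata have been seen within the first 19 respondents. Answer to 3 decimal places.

Let A_i be the event that stratum i is missing after 19 respondents. By inclusion–exclusion on the A_i,
P(all seen) = Σ_{j=0}^{8} (-1)^j C(8,j)((8-j)/8)^19
= 1.0000 - 0.6328 + 0.1184 - 0.0074 + 0.0001 - 0.0000 + 0.0000 - 0.0000 + 0.0000
= 0.4783.

0.478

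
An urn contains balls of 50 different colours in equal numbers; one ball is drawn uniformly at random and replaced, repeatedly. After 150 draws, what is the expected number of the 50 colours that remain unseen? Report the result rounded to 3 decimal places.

For each colour, P(unseen after 150) = (49/50)^150 = 0.0483.
By linearity of expectation, E[unseen] = 50·(49/50)^150 = 2.4148.

2.415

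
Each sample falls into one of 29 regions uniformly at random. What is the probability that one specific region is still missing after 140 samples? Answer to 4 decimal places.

On each sample the fixed region fails to appear with probability 28/29.
P(still missing after 140) = (28/29)^140 = 0.00735.

0.0074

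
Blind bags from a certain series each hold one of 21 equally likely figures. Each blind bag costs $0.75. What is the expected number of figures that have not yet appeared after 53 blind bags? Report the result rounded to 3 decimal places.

For each figure, P(unseen after 53) = (20/21)^53 = 0.0753.
By linearity of expectation, E[unseen] = 21·(20/21)^53 = 1.5819.

1.582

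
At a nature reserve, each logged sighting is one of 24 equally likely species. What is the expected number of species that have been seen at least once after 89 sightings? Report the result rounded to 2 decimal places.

For each species, P(seen in 89 sightings) = 1 - (23/24)^89 = 0.977.
By linearity of expectation, E[distinct seen] = 24·(1 - (23/24)^89) = 23.457.

23.46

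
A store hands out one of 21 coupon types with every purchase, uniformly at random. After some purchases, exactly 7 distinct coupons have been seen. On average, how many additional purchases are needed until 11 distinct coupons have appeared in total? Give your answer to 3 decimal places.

6.774

From k distinct to k+1 distinct takes on average 21/(21-k) purchases.
Sum over k = 7,...,10: E = 21/14 + 21/13 + 21/12 + 21/11 = 6.7745.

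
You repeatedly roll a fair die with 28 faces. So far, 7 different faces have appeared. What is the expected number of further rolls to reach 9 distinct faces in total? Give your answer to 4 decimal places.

2.7333

From k distinct to k+1 distinct takes on average 28/(28-k) rolls.
Sum over k = 7,...,8: E = 28/21 + 28/20 = 2.73333.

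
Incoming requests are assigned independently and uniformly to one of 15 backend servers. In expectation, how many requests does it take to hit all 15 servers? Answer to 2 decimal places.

49.77

After k distinct servers have appeared, the next request gives a new one with probability (15-k)/15, so the expected wait for the (k+1)-th is 15/(15-k).
E[T] = 15/15 + 15/14 + 15/13 + ... + 15/2 + 15/1 = 15·H_{15}.
H_{15} = 3.318, so E[T] = 49.773.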